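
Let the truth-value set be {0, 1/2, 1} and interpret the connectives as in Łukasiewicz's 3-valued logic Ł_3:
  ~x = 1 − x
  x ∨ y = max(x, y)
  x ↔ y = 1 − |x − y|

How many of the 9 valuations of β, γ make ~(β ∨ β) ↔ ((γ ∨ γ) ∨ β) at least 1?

3

β = 0, γ = 0 ↦ 0  <
β = 0, γ = 1/2 ↦ 1/2  <
β = 0, γ = 1 ↦ 1  ≥
β = 1/2, γ = 0 ↦ 1  ≥
β = 1/2, γ = 1/2 ↦ 1  ≥
β = 1/2, γ = 1 ↦ 1/2  <
β = 1, γ = 0 ↦ 0  <
β = 1, γ = 1/2 ↦ 0  <
β = 1, γ = 1 ↦ 0  <
So 3 of the 9 assignments meet the threshold.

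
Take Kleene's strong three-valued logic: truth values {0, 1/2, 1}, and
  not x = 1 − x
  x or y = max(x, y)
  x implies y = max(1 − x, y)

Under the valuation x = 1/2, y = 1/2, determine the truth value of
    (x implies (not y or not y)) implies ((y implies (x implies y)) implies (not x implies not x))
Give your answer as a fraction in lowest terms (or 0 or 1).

not y = not 1/2 = 1/2
not y = not 1/2 = 1/2
not y or not y = 1/2 or 1/2 = 1/2
x implies (not y or not y) = 1/2 implies 1/2 = 1/2
x implies y = 1/2 implies 1/2 = 1/2
y implies (x implies y) = 1/2 implies 1/2 = 1/2
not x = not 1/2 = 1/2
not x = not 1/2 = 1/2
not x implies not x = 1/2 implies 1/2 = 1/2
(y implies (x implies y)) implies (not x implies not x) = 1/2 implies 1/2 = 1/2
(x implies (not y or not y)) implies ((y implies (x implies y)) implies (not x implies not x)) = 1/2 implies 1/2 = 1/2

1/2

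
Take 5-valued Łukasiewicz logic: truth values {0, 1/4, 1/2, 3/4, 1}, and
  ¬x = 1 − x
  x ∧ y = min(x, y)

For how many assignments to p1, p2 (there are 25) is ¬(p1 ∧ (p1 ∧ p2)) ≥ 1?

9

value 1: 9 assignments (counts)
value 3/4: 7 assignments
value 1/2: 5 assignments
value 1/4: 3 assignments
value 0: 1 assignment
So 9 of the 25 assignments meet the threshold.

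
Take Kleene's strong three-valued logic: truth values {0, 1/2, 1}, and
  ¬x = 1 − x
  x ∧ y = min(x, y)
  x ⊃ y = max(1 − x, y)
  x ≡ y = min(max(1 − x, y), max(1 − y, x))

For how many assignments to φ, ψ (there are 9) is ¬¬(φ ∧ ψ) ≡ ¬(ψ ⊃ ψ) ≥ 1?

φ = 0, ψ = 0 ↦ 1  ≥
φ = 0, ψ = 1/2 ↦ 1/2  <
φ = 0, ψ = 1 ↦ 1  ≥
φ = 1/2, ψ = 0 ↦ 1  ≥
φ = 1/2, ψ = 1/2 ↦ 1/2  <
φ = 1/2, ψ = 1 ↦ 1/2  <
φ = 1, ψ = 0 ↦ 1  ≥
φ = 1, ψ = 1/2 ↦ 1/2  <
φ = 1, ψ = 1 ↦ 0  <
So 4 of the 9 assignments meet the threshold.

4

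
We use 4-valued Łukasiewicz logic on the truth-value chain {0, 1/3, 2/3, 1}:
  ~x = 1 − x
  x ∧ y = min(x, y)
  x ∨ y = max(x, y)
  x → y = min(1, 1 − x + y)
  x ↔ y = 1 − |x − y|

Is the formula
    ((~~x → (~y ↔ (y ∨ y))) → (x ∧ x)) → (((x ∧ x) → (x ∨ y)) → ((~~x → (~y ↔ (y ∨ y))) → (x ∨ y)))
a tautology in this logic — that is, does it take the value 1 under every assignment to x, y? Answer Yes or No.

x = 0, y = 0 ↦ 1
x = 0, y = 1/3 ↦ 1
x = 0, y = 2/3 ↦ 1
x = 0, y = 1 ↦ 1
x = 1/3, y = 0 ↦ 1
x = 1/3, y = 1/3 ↦ 1
x = 1/3, y = 2/3 ↦ 1
x = 1/3, y = 1 ↦ 1
x = 2/3, y = 0 ↦ 1
x = 2/3, y = 1/3 ↦ 1
x = 2/3, y = 2/3 ↦ 1
x = 2/3, y = 1 ↦ 1
x = 1, y = 0 ↦ 1
x = 1, y = 1/3 ↦ 1
x = 1, y = 2/3 ↦ 1
x = 1, y = 1 ↦ 1
Every assignment gives a value ≥ 1.

Yes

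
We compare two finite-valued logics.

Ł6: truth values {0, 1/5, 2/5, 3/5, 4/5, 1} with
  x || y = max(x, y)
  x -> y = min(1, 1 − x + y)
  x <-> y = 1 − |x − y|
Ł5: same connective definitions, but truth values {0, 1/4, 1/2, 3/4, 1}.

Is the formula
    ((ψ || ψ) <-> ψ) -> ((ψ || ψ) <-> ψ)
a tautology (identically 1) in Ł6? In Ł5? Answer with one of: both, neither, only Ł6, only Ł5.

In Ł6: every assignment gives 1 — tautology.
In Ł5: every assignment gives 1 — tautology.

both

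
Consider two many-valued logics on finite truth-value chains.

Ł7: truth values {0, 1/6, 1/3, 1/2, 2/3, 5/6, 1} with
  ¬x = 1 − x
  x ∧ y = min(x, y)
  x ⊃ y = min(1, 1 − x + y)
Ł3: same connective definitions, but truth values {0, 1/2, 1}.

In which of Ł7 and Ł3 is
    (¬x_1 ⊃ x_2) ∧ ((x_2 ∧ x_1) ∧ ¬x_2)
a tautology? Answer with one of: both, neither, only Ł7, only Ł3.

In Ł7: at x_1 = 0, x_2 = 0 the value is 0 — not a tautology.
In Ł3: at x_1 = 0, x_2 = 0 the value is 0 — not a tautology.

neither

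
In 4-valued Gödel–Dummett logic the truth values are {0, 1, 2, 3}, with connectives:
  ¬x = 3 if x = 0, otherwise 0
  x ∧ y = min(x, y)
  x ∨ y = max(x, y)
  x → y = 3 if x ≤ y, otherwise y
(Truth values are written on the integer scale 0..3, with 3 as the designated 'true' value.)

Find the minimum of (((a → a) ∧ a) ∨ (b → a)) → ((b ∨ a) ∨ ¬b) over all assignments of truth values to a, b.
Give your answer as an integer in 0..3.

Take a = 1, b = 1:
a → a = 1 → 1 = 3
(a → a) ∧ a = 3 ∧ 1 = 1
b → a = 1 → 1 = 3
((a → a) ∧ a) ∨ (b → a) = 1 ∨ 3 = 3
b ∨ a = 1 ∨ 1 = 1
¬b = ¬1 = 0
(b ∨ a) ∨ ¬b = 1 ∨ 0 = 1
(((a → a) ∧ a) ∨ (b → a)) → ((b ∨ a) ∨ ¬b) = 3 → 1 = 1
No assignment yields a value below 1, so this is the minimum.

1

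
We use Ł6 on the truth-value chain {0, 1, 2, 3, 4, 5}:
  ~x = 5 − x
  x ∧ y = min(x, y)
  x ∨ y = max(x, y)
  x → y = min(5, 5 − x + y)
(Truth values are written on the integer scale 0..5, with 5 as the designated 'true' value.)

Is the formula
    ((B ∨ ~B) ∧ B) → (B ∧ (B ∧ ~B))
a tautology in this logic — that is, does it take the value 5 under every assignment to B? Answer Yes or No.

No

Counterexample: take B = 3.
~B = ~3 = 2
B ∨ ~B = 3 ∨ 2 = 3
(B ∨ ~B) ∧ B = 3 ∧ 3 = 3
~B = ~3 = 2
B ∧ ~B = 3 ∧ 2 = 2
B ∧ (B ∧ ~B) = 3 ∧ 2 = 2
((B ∨ ~B) ∧ B) → (B ∧ (B ∧ ~B)) = 3 → 2 = 4
This gives 4 ≠ 5.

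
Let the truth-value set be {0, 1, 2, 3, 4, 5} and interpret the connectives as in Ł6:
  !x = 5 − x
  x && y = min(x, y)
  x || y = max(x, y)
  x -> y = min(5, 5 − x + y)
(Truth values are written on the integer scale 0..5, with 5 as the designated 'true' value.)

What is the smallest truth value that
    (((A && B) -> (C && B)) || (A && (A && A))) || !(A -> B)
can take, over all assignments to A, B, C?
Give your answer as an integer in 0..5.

3

Take A = 2, B = 2, C = 0:
A && B = 2 && 2 = 2
C && B = 0 && 2 = 0
(A && B) -> (C && B) = 2 -> 0 = 3
A && A = 2 && 2 = 2
A && (A && A) = 2 && 2 = 2
((A && B) -> (C && B)) || (A && (A && A)) = 3 || 2 = 3
A -> B = 2 -> 2 = 5
!(A -> B) = !5 = 0
(((A && B) -> (C && B)) || (A && (A && A))) || !(A -> B) = 3 || 0 = 3
No assignment yields a value below 3, so this is the minimum.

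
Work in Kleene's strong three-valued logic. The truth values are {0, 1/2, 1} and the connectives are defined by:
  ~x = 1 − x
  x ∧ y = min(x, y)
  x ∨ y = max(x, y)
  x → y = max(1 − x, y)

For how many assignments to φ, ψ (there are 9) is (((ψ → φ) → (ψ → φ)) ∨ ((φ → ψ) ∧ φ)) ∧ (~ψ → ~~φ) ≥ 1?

φ = 0, ψ = 0 ↦ 0  <
φ = 0, ψ = 1/2 ↦ 1/2  <
φ = 0, ψ = 1 ↦ 1  ≥
φ = 1/2, ψ = 0 ↦ 1/2  <
φ = 1/2, ψ = 1/2 ↦ 1/2  <
φ = 1/2, ψ = 1 ↦ 1/2  <
φ = 1, ψ = 0 ↦ 1  ≥
φ = 1, ψ = 1/2 ↦ 1  ≥
φ = 1, ψ = 1 ↦ 1  ≥
So 4 of the 9 assignments meet the threshold.

4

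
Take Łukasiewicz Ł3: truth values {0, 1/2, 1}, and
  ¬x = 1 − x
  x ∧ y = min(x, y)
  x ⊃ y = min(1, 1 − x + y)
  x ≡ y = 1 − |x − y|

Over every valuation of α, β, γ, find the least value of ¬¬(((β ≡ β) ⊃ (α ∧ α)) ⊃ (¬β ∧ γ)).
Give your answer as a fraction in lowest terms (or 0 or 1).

0

Take α = 1, β = 0, γ = 0:
β ≡ β = 0 ≡ 0 = 1
α ∧ α = 1 ∧ 1 = 1
(β ≡ β) ⊃ (α ∧ α) = 1 ⊃ 1 = 1
¬β = ¬0 = 1
¬β ∧ γ = 1 ∧ 0 = 0
((β ≡ β) ⊃ (α ∧ α)) ⊃ (¬β ∧ γ) = 1 ⊃ 0 = 0
¬(((β ≡ β) ⊃ (α ∧ α)) ⊃ (¬β ∧ γ)) = ¬0 = 1
¬¬(((β ≡ β) ⊃ (α ∧ α)) ⊃ (¬β ∧ γ)) = ¬1 = 0
No assignment yields a value below 0, so this is the minimum.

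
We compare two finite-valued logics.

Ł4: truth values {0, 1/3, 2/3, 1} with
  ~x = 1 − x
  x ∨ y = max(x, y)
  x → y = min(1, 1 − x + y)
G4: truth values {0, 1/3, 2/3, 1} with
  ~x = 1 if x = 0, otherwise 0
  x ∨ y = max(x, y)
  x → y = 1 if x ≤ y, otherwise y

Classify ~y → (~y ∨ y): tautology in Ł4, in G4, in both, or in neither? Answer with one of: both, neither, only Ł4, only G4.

both

In Ł4: every assignment gives 1 — tautology.
In G4: every assignment gives 1 — tautology.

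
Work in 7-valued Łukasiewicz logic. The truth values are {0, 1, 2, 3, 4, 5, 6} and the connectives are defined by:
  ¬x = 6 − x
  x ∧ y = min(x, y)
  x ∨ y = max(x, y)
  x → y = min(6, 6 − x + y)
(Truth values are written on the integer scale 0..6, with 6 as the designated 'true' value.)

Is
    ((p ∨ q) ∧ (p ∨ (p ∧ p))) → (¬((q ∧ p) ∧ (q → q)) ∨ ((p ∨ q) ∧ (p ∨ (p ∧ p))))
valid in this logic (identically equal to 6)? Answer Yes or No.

Yes

At p = 6, q = 1, for instance:
p ∨ q = 6 ∨ 1 = 6
p ∧ p = 6 ∧ 6 = 6
p ∨ (p ∧ p) = 6 ∨ 6 = 6
(p ∨ q) ∧ (p ∨ (p ∧ p)) = 6 ∧ 6 = 6
q ∧ p = 1 ∧ 6 = 1
q → q = 1 → 1 = 6
(q ∧ p) ∧ (q → q) = 1 ∧ 6 = 1
¬((q ∧ p) ∧ (q → q)) = ¬1 = 5
¬((q ∧ p) ∧ (q → q)) ∨ ((p ∨ q) ∧ (p ∨ (p ∧ p))) = 5 ∨ 6 = 6
((p ∨ q) ∧ (p ∨ (p ∧ p))) → (¬((q ∧ p) ∧ (q → q)) ∨ ((p ∨ q) ∧ (p ∨ (p ∧ p)))) = 6 → 6 = 6
and checking the remaining 48 assignments likewise gives ≥ 6 in every case.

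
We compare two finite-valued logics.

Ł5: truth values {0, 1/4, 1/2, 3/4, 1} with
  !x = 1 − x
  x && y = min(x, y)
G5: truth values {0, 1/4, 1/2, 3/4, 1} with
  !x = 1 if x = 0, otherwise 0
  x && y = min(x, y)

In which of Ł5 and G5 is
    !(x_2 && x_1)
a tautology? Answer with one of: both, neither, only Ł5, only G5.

neither

In Ł5: at x_1 = 1/4, x_2 = 1/4 the value is 3/4 — not a tautology.
In G5: at x_1 = 1/4, x_2 = 1/4 the value is 0 — not a tautology.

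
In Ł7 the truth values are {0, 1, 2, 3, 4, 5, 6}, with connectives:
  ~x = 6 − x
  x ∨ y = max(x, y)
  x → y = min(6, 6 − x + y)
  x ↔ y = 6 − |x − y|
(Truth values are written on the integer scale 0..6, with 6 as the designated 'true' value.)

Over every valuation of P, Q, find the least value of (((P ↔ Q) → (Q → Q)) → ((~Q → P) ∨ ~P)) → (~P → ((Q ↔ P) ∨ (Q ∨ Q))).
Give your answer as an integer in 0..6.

3

Take P = 0, Q = 3:
P ↔ Q = 0 ↔ 3 = 3
Q → Q = 3 → 3 = 6
(P ↔ Q) → (Q → Q) = 3 → 6 = 6
~Q = ~3 = 3
~Q → P = 3 → 0 = 3
~P = ~0 = 6
(~Q → P) ∨ ~P = 3 ∨ 6 = 6
((P ↔ Q) → (Q → Q)) → ((~Q → P) ∨ ~P) = 6 → 6 = 6
~P = ~0 = 6
Q ↔ P = 3 ↔ 0 = 3
Q ∨ Q = 3 ∨ 3 = 3
(Q ↔ P) ∨ (Q ∨ Q) = 3 ∨ 3 = 3
~P → ((Q ↔ P) ∨ (Q ∨ Q)) = 6 → 3 = 3
(((P ↔ Q) → (Q → Q)) → ((~Q → P) ∨ ~P)) → (~P → ((Q ↔ P) ∨ (Q ∨ Q))) = 6 → 3 = 3
No assignment yields a value below 3, so this is the minimum.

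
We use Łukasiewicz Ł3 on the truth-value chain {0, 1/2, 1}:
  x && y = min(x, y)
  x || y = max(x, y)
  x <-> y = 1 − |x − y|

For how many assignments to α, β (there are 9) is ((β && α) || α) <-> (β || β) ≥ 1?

α = 0, β = 0 ↦ 1  ≥
α = 0, β = 1/2 ↦ 1/2  <
α = 0, β = 1 ↦ 0  <
α = 1/2, β = 0 ↦ 1/2  <
α = 1/2, β = 1/2 ↦ 1  ≥
α = 1/2, β = 1 ↦ 1/2  <
α = 1, β = 0 ↦ 0  <
α = 1, β = 1/2 ↦ 1/2  <
α = 1, β = 1 ↦ 1  ≥
So 3 of the 9 assignments meet the threshold.

3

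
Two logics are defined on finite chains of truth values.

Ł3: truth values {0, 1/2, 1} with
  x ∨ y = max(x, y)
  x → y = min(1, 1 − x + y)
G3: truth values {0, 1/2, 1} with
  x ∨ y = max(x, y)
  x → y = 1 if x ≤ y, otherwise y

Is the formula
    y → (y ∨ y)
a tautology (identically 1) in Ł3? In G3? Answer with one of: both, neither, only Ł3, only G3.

both

In Ł3: every assignment gives 1 — tautology.
In G3: every assignment gives 1 — tautology.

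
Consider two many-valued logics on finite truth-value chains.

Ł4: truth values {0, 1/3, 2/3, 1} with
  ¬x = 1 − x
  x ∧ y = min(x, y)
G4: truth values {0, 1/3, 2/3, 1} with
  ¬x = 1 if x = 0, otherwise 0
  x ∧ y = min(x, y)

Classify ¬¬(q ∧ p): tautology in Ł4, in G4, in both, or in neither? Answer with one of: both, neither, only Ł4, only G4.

In Ł4: at p = 0, q = 0 the value is 0 — not a tautology.
In G4: at p = 0, q = 0 the value is 0 — not a tautology.

neither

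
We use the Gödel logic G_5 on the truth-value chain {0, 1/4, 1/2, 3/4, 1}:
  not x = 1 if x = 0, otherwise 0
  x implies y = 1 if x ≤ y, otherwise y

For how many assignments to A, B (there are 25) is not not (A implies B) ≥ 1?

21

value 1: 21 assignments (counts)
value 0: 4 assignments
So 21 of the 25 assignments meet the threshold.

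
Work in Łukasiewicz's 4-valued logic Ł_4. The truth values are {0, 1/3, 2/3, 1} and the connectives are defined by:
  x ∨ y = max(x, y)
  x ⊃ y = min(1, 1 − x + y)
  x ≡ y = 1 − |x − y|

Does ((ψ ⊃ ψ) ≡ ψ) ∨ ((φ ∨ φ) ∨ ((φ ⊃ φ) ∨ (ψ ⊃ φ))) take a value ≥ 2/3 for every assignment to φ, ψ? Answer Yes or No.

φ = 0, ψ = 0 ↦ 1
φ = 0, ψ = 1/3 ↦ 1
φ = 0, ψ = 2/3 ↦ 1
φ = 0, ψ = 1 ↦ 1
φ = 1/3, ψ = 0 ↦ 1
φ = 1/3, ψ = 1/3 ↦ 1
φ = 1/3, ψ = 2/3 ↦ 1
φ = 1/3, ψ = 1 ↦ 1
φ = 2/3, ψ = 0 ↦ 1
φ = 2/3, ψ = 1/3 ↦ 1
φ = 2/3, ψ = 2/3 ↦ 1
φ = 2/3, ψ = 1 ↦ 1
φ = 1, ψ = 0 ↦ 1
φ = 1, ψ = 1/3 ↦ 1
φ = 1, ψ = 2/3 ↦ 1
φ = 1, ψ = 1 ↦ 1
Every assignment gives a value ≥ 2/3.

Yes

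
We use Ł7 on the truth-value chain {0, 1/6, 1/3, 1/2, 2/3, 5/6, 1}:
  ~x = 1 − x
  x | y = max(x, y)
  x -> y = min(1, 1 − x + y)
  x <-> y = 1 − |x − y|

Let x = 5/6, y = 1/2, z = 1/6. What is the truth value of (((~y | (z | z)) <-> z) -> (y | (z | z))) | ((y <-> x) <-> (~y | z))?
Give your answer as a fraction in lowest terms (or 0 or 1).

~y = ~1/2 = 1/2
z | z = 1/6 | 1/6 = 1/6
~y | (z | z) = 1/2 | 1/6 = 1/2
(~y | (z | z)) <-> z = 1/2 <-> 1/6 = 2/3
z | z = 1/6 | 1/6 = 1/6
y | (z | z) = 1/2 | 1/6 = 1/2
((~y | (z | z)) <-> z) -> (y | (z | z)) = 2/3 -> 1/2 = 5/6
y <-> x = 1/2 <-> 5/6 = 2/3
~y = ~1/2 = 1/2
~y | z = 1/2 | 1/6 = 1/2
(y <-> x) <-> (~y | z) = 2/3 <-> 1/2 = 5/6
(((~y | (z | z)) <-> z) -> (y | (z | z))) | ((y <-> x) <-> (~y | z)) = 5/6 | 5/6 = 5/6

5/6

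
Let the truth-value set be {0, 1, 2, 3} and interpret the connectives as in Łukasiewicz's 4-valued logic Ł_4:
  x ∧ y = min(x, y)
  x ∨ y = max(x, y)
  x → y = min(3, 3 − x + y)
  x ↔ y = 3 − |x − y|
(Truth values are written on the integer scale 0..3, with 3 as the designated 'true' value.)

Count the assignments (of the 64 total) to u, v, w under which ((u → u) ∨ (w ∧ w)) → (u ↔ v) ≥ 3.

16

value 3: 16 assignments (counts)
value 2: 24 assignments
value 1: 16 assignments
value 0: 8 assignments
So 16 of the 64 assignments meet the threshold.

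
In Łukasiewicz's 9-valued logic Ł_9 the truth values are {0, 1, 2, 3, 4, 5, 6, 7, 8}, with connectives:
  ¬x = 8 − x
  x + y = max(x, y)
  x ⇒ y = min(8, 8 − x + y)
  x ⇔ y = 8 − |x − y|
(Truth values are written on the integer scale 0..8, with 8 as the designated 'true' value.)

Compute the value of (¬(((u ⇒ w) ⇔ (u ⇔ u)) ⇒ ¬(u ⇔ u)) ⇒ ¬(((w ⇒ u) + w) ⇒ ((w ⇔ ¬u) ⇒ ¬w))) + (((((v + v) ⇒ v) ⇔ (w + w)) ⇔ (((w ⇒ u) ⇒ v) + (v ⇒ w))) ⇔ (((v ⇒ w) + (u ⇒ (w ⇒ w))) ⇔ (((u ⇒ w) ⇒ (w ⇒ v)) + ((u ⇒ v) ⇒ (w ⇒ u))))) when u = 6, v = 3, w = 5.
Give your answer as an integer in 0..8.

5

u ⇒ w = 6 ⇒ 5 = 7
u ⇔ u = 6 ⇔ 6 = 8
(u ⇒ w) ⇔ (u ⇔ u) = 7 ⇔ 8 = 7
u ⇔ u = 6 ⇔ 6 = 8
¬(u ⇔ u) = ¬8 = 0
((u ⇒ w) ⇔ (u ⇔ u)) ⇒ ¬(u ⇔ u) = 7 ⇒ 0 = 1
¬(((u ⇒ w) ⇔ (u ⇔ u)) ⇒ ¬(u ⇔ u)) = ¬1 = 7
w ⇒ u = 5 ⇒ 6 = 8
(w ⇒ u) + w = 8 + 5 = 8
¬u = ¬6 = 2
w ⇔ ¬u = 5 ⇔ 2 = 5
¬w = ¬5 = 3
(w ⇔ ¬u) ⇒ ¬w = 5 ⇒ 3 = 6
((w ⇒ u) + w) ⇒ ((w ⇔ ¬u) ⇒ ¬w) = 8 ⇒ 6 = 6
¬(((w ⇒ u) + w) ⇒ ((w ⇔ ¬u) ⇒ ¬w)) = ¬6 = 2
¬(((u ⇒ w) ⇔ (u ⇔ u)) ⇒ ¬(u ⇔ u)) ⇒ ¬(((w ⇒ u) + w) ⇒ ((w ⇔ ¬u) ⇒ ¬w)) = 7 ⇒ 2 = 3
v + v = 3 + 3 = 3
(v + v) ⇒ v = 3 ⇒ 3 = 8
w + w = 5 + 5 = 5
((v + v) ⇒ v) ⇔ (w + w) = 8 ⇔ 5 = 5
w ⇒ u = 5 ⇒ 6 = 8
(w ⇒ u) ⇒ v = 8 ⇒ 3 = 3
v ⇒ w = 3 ⇒ 5 = 8
((w ⇒ u) ⇒ v) + (v ⇒ w) = 3 + 8 = 8
(((v + v) ⇒ v) ⇔ (w + w)) ⇔ (((w ⇒ u) ⇒ v) + (v ⇒ w)) = 5 ⇔ 8 = 5
v ⇒ w = 3 ⇒ 5 = 8
w ⇒ w = 5 ⇒ 5 = 8
u ⇒ (w ⇒ w) = 6 ⇒ 8 = 8
(v ⇒ w) + (u ⇒ (w ⇒ w)) = 8 + 8 = 8
u ⇒ w = 6 ⇒ 5 = 7
w ⇒ v = 5 ⇒ 3 = 6
(u ⇒ w) ⇒ (w ⇒ v) = 7 ⇒ 6 = 7
u ⇒ v = 6 ⇒ 3 = 5
w ⇒ u = 5 ⇒ 6 = 8
(u ⇒ v) ⇒ (w ⇒ u) = 5 ⇒ 8 = 8
((u ⇒ w) ⇒ (w ⇒ v)) + ((u ⇒ v) ⇒ (w ⇒ u)) = 7 + 8 = 8
((v ⇒ w) + (u ⇒ (w ⇒ w))) ⇔ (((u ⇒ w) ⇒ (w ⇒ v)) + ((u ⇒ v) ⇒ (w ⇒ u))) = 8 ⇔ 8 = 8
((((v + v) ⇒ v) ⇔ (w + w)) ⇔ (((w ⇒ u) ⇒ v) + (v ⇒ w))) ⇔ (((v ⇒ w) + (u ⇒ (w ⇒ w))) ⇔ (((u ⇒ w) ⇒ (w ⇒ v)) + ((u ⇒ v) ⇒ (w ⇒ u)))) = 5 ⇔ 8 = 5
(¬(((u ⇒ w) ⇔ (u ⇔ u)) ⇒ ¬(u ⇔ u)) ⇒ ¬(((w ⇒ u) + w) ⇒ ((w ⇔ ¬u) ⇒ ¬w))) + (((((v + v) ⇒ v) ⇔ (w + w)) ⇔ (((w ⇒ u) ⇒ v) + (v ⇒ w))) ⇔ (((v ⇒ w) + (u ⇒ (w ⇒ w))) ⇔ (((u ⇒ w) ⇒ (w ⇒ v)) + ((u ⇒ v) ⇒ (w ⇒ u))))) = 3 + 5 = 5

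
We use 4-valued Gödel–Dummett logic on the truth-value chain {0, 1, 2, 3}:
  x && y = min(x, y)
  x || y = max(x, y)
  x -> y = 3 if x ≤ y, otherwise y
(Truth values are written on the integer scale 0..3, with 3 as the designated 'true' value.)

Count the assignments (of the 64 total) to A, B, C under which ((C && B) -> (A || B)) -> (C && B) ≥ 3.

4

value 3: 4 assignments (counts)
value 2: 12 assignments
value 1: 20 assignments
value 0: 28 assignments
So 4 of the 64 assignments meet the threshold.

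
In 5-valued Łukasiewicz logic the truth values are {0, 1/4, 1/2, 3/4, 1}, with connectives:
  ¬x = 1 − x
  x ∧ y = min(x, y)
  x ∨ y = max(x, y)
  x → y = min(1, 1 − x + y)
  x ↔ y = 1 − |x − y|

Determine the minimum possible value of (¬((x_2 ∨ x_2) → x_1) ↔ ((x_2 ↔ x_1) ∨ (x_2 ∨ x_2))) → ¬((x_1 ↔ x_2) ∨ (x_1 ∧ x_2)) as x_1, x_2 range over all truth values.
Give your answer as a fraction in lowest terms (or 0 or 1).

1/2

Take x_1 = 0, x_2 = 1/2:
x_2 ∨ x_2 = 1/2 ∨ 1/2 = 1/2
(x_2 ∨ x_2) → x_1 = 1/2 → 0 = 1/2
¬((x_2 ∨ x_2) → x_1) = ¬1/2 = 1/2
x_2 ↔ x_1 = 1/2 ↔ 0 = 1/2
x_2 ∨ x_2 = 1/2 ∨ 1/2 = 1/2
(x_2 ↔ x_1) ∨ (x_2 ∨ x_2) = 1/2 ∨ 1/2 = 1/2
¬((x_2 ∨ x_2) → x_1) ↔ ((x_2 ↔ x_1) ∨ (x_2 ∨ x_2)) = 1/2 ↔ 1/2 = 1
x_1 ↔ x_2 = 0 ↔ 1/2 = 1/2
x_1 ∧ x_2 = 0 ∧ 1/2 = 0
(x_1 ↔ x_2) ∨ (x_1 ∧ x_2) = 1/2 ∨ 0 = 1/2
¬((x_1 ↔ x_2) ∨ (x_1 ∧ x_2)) = ¬1/2 = 1/2
(¬((x_2 ∨ x_2) → x_1) ↔ ((x_2 ↔ x_1) ∨ (x_2 ∨ x_2))) → ¬((x_1 ↔ x_2) ∨ (x_1 ∧ x_2)) = 1 → 1/2 = 1/2
No assignment yields a value below 1/2, so this is the minimum.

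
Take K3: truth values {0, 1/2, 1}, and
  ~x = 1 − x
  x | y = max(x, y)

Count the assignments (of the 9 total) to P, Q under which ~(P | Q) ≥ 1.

P = 0, Q = 0 ↦ 1  ≥
P = 0, Q = 1/2 ↦ 1/2  <
P = 0, Q = 1 ↦ 0  <
P = 1/2, Q = 0 ↦ 1/2  <
P = 1/2, Q = 1/2 ↦ 1/2  <
P = 1/2, Q = 1 ↦ 0  <
P = 1, Q = 0 ↦ 0  <
P = 1, Q = 1/2 ↦ 0  <
P = 1, Q = 1 ↦ 0  <
So 1 of the 9 assignments meets the threshold.

1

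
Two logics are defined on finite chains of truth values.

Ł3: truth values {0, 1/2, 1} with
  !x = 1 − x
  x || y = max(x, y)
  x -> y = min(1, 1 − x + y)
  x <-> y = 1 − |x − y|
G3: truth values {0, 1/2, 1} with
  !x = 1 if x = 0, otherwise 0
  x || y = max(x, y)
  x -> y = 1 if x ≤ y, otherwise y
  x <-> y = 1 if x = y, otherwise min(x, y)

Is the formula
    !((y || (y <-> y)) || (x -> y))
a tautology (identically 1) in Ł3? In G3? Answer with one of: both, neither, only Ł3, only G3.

neither

In Ł3: at x = 0, y = 0 the value is 0 — not a tautology.
In G3: at x = 0, y = 0 the value is 0 — not a tautology.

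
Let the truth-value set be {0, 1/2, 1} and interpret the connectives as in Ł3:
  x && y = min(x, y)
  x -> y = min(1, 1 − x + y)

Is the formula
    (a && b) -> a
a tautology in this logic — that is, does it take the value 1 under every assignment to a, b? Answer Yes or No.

Yes

a = 0, b = 0 ↦ 1
a = 0, b = 1/2 ↦ 1
a = 0, b = 1 ↦ 1
a = 1/2, b = 0 ↦ 1
a = 1/2, b = 1/2 ↦ 1
a = 1/2, b = 1 ↦ 1
a = 1, b = 0 ↦ 1
a = 1, b = 1/2 ↦ 1
a = 1, b = 1 ↦ 1
Every assignment gives a value ≥ 1.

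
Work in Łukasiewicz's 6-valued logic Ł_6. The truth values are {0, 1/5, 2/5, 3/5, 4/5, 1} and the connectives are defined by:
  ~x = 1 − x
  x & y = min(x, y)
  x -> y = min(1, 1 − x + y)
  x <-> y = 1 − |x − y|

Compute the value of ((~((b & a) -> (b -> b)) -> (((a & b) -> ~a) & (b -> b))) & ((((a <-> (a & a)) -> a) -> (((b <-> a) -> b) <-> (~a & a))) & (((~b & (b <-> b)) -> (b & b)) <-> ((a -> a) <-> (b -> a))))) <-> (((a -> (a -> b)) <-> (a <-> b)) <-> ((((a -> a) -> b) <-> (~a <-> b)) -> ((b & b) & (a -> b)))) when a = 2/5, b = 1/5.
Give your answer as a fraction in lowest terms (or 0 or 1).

3/5

b & a = 1/5 & 2/5 = 1/5
b -> b = 1/5 -> 1/5 = 1
(b & a) -> (b -> b) = 1/5 -> 1 = 1
~((b & a) -> (b -> b)) = ~1 = 0
a & b = 2/5 & 1/5 = 1/5
~a = ~2/5 = 3/5
(a & b) -> ~a = 1/5 -> 3/5 = 1
b -> b = 1/5 -> 1/5 = 1
((a & b) -> ~a) & (b -> b) = 1 & 1 = 1
~((b & a) -> (b -> b)) -> (((a & b) -> ~a) & (b -> b)) = 0 -> 1 = 1
a & a = 2/5 & 2/5 = 2/5
a <-> (a & a) = 2/5 <-> 2/5 = 1
(a <-> (a & a)) -> a = 1 -> 2/5 = 2/5
b <-> a = 1/5 <-> 2/5 = 4/5
(b <-> a) -> b = 4/5 -> 1/5 = 2/5
~a = ~2/5 = 3/5
~a & a = 3/5 & 2/5 = 2/5
((b <-> a) -> b) <-> (~a & a) = 2/5 <-> 2/5 = 1
((a <-> (a & a)) -> a) -> (((b <-> a) -> b) <-> (~a & a)) = 2/5 -> 1 = 1
~b = ~1/5 = 4/5
b <-> b = 1/5 <-> 1/5 = 1
~b & (b <-> b) = 4/5 & 1 = 4/5
b & b = 1/5 & 1/5 = 1/5
(~b & (b <-> b)) -> (b & b) = 4/5 -> 1/5 = 2/5
a -> a = 2/5 -> 2/5 = 1
b -> a = 1/5 -> 2/5 = 1
(a -> a) <-> (b -> a) = 1 <-> 1 = 1
((~b & (b <-> b)) -> (b & b)) <-> ((a -> a) <-> (b -> a)) = 2/5 <-> 1 = 2/5
(((a <-> (a & a)) -> a) -> (((b <-> a) -> b) <-> (~a & a))) & (((~b & (b <-> b)) -> (b & b)) <-> ((a -> a) <-> (b -> a))) = 1 & 2/5 = 2/5
(~((b & a) -> (b -> b)) -> (((a & b) -> ~a) & (b -> b))) & ((((a <-> (a & a)) -> a) -> (((b <-> a) -> b) <-> (~a & a))) & (((~b & (b <-> b)) -> (b & b)) <-> ((a -> a) <-> (b -> a)))) = 1 & 2/5 = 2/5
a -> b = 2/5 -> 1/5 = 4/5
a -> (a -> b) = 2/5 -> 4/5 = 1
a <-> b = 2/5 <-> 1/5 = 4/5
(a -> (a -> b)) <-> (a <-> b) = 1 <-> 4/5 = 4/5
a -> a = 2/5 -> 2/5 = 1
(a -> a) -> b = 1 -> 1/5 = 1/5
~a = ~2/5 = 3/5
~a <-> b = 3/5 <-> 1/5 = 3/5
((a -> a) -> b) <-> (~a <-> b) = 1/5 <-> 3/5 = 3/5
b & b = 1/5 & 1/5 = 1/5
a -> b = 2/5 -> 1/5 = 4/5
(b & b) & (a -> b) = 1/5 & 4/5 = 1/5
(((a -> a) -> b) <-> (~a <-> b)) -> ((b & b) & (a -> b)) = 3/5 -> 1/5 = 3/5
((a -> (a -> b)) <-> (a <-> b)) <-> ((((a -> a) -> b) <-> (~a <-> b)) -> ((b & b) & (a -> b))) = 4/5 <-> 3/5 = 4/5
((~((b & a) -> (b -> b)) -> (((a & b) -> ~a) & (b -> b))) & ((((a <-> (a & a)) -> a) -> (((b <-> a) -> b) <-> (~a & a))) & (((~b & (b <-> b)) -> (b & b)) <-> ((a -> a) <-> (b -> a))))) <-> (((a -> (a -> b)) <-> (a <-> b)) <-> ((((a -> a) -> b) <-> (~a <-> b)) -> ((b & b) & (a -> b)))) = 2/5 <-> 4/5 = 3/5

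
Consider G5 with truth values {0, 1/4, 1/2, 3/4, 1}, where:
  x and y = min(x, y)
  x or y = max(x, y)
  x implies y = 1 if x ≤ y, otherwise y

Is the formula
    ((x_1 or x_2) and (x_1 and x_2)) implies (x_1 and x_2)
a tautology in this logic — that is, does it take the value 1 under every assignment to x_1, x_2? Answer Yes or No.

At x_1 = 0, x_2 = 1/2, for instance:
x_1 or x_2 = 0 or 1/2 = 1/2
x_1 and x_2 = 0 and 1/2 = 0
(x_1 or x_2) and (x_1 and x_2) = 1/2 and 0 = 0
((x_1 or x_2) and (x_1 and x_2)) implies (x_1 and x_2) = 0 implies 0 = 1
and checking the remaining 24 assignments likewise gives ≥ 1 in every case.

Yes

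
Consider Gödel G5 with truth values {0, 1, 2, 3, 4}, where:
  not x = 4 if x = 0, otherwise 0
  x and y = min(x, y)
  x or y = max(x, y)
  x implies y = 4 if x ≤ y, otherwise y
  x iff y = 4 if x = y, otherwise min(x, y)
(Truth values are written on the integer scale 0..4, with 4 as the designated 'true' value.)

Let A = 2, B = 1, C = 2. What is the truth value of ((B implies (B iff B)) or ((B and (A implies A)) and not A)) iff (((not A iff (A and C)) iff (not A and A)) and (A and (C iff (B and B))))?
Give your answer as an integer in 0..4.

B iff B = 1 iff 1 = 4
B implies (B iff B) = 1 implies 4 = 4
A implies A = 2 implies 2 = 4
B and (A implies A) = 1 and 4 = 1
not A = not 2 = 0
(B and (A implies A)) and not A = 1 and 0 = 0
(B implies (B iff B)) or ((B and (A implies A)) and not A) = 4 or 0 = 4
not A = not 2 = 0
A and C = 2 and 2 = 2
not A iff (A and C) = 0 iff 2 = 0
not A = not 2 = 0
not A and A = 0 and 2 = 0
(not A iff (A and C)) iff (not A and A) = 0 iff 0 = 4
B and B = 1 and 1 = 1
C iff (B and B) = 2 iff 1 = 1
A and (C iff (B and B)) = 2 and 1 = 1
((not A iff (A and C)) iff (not A and A)) and (A and (C iff (B and B))) = 4 and 1 = 1
((B implies (B iff B)) or ((B and (A implies A)) and not A)) iff (((not A iff (A and C)) iff (not A and A)) and (A and (C iff (B and B)))) = 4 iff 1 = 1

1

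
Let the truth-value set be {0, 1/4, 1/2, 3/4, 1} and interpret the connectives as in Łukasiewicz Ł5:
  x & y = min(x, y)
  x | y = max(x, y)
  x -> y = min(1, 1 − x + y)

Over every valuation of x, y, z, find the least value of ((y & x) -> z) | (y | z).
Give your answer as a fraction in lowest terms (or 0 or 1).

1/2

Take x = 1/2, y = 1/2, z = 0:
y & x = 1/2 & 1/2 = 1/2
(y & x) -> z = 1/2 -> 0 = 1/2
y | z = 1/2 | 0 = 1/2
((y & x) -> z) | (y | z) = 1/2 | 1/2 = 1/2
No assignment yields a value below 1/2, so this is the minimum.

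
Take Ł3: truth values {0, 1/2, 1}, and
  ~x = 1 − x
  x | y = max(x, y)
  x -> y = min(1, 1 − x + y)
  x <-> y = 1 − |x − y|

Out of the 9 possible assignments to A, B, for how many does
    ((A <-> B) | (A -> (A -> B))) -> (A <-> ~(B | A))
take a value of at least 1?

4

A = 0, B = 0 ↦ 0  <
A = 0, B = 1/2 ↦ 1/2  <
A = 0, B = 1 ↦ 1  ≥
A = 1/2, B = 0 ↦ 1  ≥
A = 1/2, B = 1/2 ↦ 1  ≥
A = 1/2, B = 1 ↦ 1/2  <
A = 1, B = 0 ↦ 1  ≥
A = 1, B = 1/2 ↦ 1/2  <
A = 1, B = 1 ↦ 0  <
So 4 of the 9 assignments meet the threshold.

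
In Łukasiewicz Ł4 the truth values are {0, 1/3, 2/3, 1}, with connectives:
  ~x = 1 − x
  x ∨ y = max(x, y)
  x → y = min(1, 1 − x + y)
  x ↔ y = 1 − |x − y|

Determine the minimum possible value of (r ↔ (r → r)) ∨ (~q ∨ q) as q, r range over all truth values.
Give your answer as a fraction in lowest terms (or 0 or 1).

2/3

Take q = 1/3, r = 0:
r → r = 0 → 0 = 1
r ↔ (r → r) = 0 ↔ 1 = 0
~q = ~1/3 = 2/3
~q ∨ q = 2/3 ∨ 1/3 = 2/3
(r ↔ (r → r)) ∨ (~q ∨ q) = 0 ∨ 2/3 = 2/3
No assignment yields a value below 2/3, so this is the minimum.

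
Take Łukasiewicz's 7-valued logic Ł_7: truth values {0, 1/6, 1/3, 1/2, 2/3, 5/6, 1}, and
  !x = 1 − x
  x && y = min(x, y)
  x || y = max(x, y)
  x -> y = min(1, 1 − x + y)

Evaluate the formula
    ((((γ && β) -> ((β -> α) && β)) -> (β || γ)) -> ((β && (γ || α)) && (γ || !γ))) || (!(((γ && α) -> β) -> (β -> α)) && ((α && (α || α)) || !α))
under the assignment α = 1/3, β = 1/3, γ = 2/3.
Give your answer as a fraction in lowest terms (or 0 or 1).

2/3

γ && β = 2/3 && 1/3 = 1/3
β -> α = 1/3 -> 1/3 = 1
(β -> α) && β = 1 && 1/3 = 1/3
(γ && β) -> ((β -> α) && β) = 1/3 -> 1/3 = 1
β || γ = 1/3 || 2/3 = 2/3
((γ && β) -> ((β -> α) && β)) -> (β || γ) = 1 -> 2/3 = 2/3
γ || α = 2/3 || 1/3 = 2/3
β && (γ || α) = 1/3 && 2/3 = 1/3
!γ = !2/3 = 1/3
γ || !γ = 2/3 || 1/3 = 2/3
(β && (γ || α)) && (γ || !γ) = 1/3 && 2/3 = 1/3
(((γ && β) -> ((β -> α) && β)) -> (β || γ)) -> ((β && (γ || α)) && (γ || !γ)) = 2/3 -> 1/3 = 2/3
γ && α = 2/3 && 1/3 = 1/3
(γ && α) -> β = 1/3 -> 1/3 = 1
β -> α = 1/3 -> 1/3 = 1
((γ && α) -> β) -> (β -> α) = 1 -> 1 = 1
!(((γ && α) -> β) -> (β -> α)) = !1 = 0
α || α = 1/3 || 1/3 = 1/3
α && (α || α) = 1/3 && 1/3 = 1/3
!α = !1/3 = 2/3
(α && (α || α)) || !α = 1/3 || 2/3 = 2/3
!(((γ && α) -> β) -> (β -> α)) && ((α && (α || α)) || !α) = 0 && 2/3 = 0
((((γ && β) -> ((β -> α) && β)) -> (β || γ)) -> ((β && (γ || α)) && (γ || !γ))) || (!(((γ && α) -> β) -> (β -> α)) && ((α && (α || α)) || !α)) = 2/3 || 0 = 2/3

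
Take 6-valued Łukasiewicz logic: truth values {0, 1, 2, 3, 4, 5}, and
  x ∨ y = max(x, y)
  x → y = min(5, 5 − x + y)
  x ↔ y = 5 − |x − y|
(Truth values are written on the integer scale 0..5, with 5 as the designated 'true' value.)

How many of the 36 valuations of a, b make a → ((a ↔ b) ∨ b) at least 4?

30

value 5: 27 assignments (counts)
value 4: 3 assignments (counts)
value 3: 2 assignments
value 2: 2 assignments
value 1: 1 assignment
value 0: 1 assignment
So 30 of the 36 assignments meet the threshold.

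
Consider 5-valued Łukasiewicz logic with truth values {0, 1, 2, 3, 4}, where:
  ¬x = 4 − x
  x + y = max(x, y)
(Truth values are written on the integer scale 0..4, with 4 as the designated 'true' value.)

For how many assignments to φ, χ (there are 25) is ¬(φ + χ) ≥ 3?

4

value 4: 1 assignment (counts)
value 3: 3 assignments (counts)
value 2: 5 assignments
value 1: 7 assignments
value 0: 9 assignments
So 4 of the 25 assignments meet the threshold.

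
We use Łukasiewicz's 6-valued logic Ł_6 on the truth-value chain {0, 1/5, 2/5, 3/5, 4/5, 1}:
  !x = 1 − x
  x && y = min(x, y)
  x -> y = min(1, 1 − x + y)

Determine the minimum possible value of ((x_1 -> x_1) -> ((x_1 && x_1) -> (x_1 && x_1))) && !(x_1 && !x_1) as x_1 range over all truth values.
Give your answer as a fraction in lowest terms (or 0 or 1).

Take x_1 = 2/5:
x_1 -> x_1 = 2/5 -> 2/5 = 1
x_1 && x_1 = 2/5 && 2/5 = 2/5
x_1 && x_1 = 2/5 && 2/5 = 2/5
(x_1 && x_1) -> (x_1 && x_1) = 2/5 -> 2/5 = 1
(x_1 -> x_1) -> ((x_1 && x_1) -> (x_1 && x_1)) = 1 -> 1 = 1
!x_1 = !2/5 = 3/5
x_1 && !x_1 = 2/5 && 3/5 = 2/5
!(x_1 && !x_1) = !2/5 = 3/5
((x_1 -> x_1) -> ((x_1 && x_1) -> (x_1 && x_1))) && !(x_1 && !x_1) = 1 && 3/5 = 3/5
No assignment yields a value below 3/5, so this is the minimum.

3/5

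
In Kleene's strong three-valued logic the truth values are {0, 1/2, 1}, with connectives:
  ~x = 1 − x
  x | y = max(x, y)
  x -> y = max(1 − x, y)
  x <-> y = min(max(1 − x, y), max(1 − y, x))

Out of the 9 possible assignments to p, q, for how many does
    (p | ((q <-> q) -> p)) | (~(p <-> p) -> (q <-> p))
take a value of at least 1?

6

p = 0, q = 0 ↦ 1  ≥
p = 0, q = 1/2 ↦ 1  ≥
p = 0, q = 1 ↦ 1  ≥
p = 1/2, q = 0 ↦ 1/2  <
p = 1/2, q = 1/2 ↦ 1/2  <
p = 1/2, q = 1 ↦ 1/2  <
p = 1, q = 0 ↦ 1  ≥
p = 1, q = 1/2 ↦ 1  ≥
p = 1, q = 1 ↦ 1  ≥
So 6 of the 9 assignments meet the threshold.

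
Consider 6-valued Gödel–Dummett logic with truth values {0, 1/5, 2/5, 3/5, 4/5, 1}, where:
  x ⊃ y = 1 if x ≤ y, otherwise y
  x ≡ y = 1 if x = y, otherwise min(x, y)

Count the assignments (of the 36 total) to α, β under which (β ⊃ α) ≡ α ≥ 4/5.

26

value 1: 21 assignments (counts)
value 4/5: 5 assignments (counts)
value 3/5: 4 assignments
value 2/5: 3 assignments
value 1/5: 2 assignments
value 0: 1 assignment
So 26 of the 36 assignments meet the threshold.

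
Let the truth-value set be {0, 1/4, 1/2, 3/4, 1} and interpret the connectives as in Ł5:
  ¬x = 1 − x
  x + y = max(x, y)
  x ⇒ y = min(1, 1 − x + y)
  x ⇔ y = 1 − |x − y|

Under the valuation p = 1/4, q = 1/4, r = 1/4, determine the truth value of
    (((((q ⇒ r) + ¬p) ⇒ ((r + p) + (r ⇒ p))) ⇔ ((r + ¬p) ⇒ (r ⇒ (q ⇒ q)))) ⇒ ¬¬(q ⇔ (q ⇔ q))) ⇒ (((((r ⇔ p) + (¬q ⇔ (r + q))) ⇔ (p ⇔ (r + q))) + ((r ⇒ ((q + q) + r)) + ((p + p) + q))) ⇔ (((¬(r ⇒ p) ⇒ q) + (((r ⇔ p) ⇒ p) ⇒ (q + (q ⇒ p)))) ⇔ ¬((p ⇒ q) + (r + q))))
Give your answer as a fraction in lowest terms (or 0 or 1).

3/4

q ⇒ r = 1/4 ⇒ 1/4 = 1
¬p = ¬1/4 = 3/4
(q ⇒ r) + ¬p = 1 + 3/4 = 1
r + p = 1/4 + 1/4 = 1/4
r ⇒ p = 1/4 ⇒ 1/4 = 1
(r + p) + (r ⇒ p) = 1/4 + 1 = 1
((q ⇒ r) + ¬p) ⇒ ((r + p) + (r ⇒ p)) = 1 ⇒ 1 = 1
¬p = ¬1/4 = 3/4
r + ¬p = 1/4 + 3/4 = 3/4
q ⇒ q = 1/4 ⇒ 1/4 = 1
r ⇒ (q ⇒ q) = 1/4 ⇒ 1 = 1
(r + ¬p) ⇒ (r ⇒ (q ⇒ q)) = 3/4 ⇒ 1 = 1
(((q ⇒ r) + ¬p) ⇒ ((r + p) + (r ⇒ p))) ⇔ ((r + ¬p) ⇒ (r ⇒ (q ⇒ q))) = 1 ⇔ 1 = 1
q ⇔ q = 1/4 ⇔ 1/4 = 1
q ⇔ (q ⇔ q) = 1/4 ⇔ 1 = 1/4
¬(q ⇔ (q ⇔ q)) = ¬1/4 = 3/4
¬¬(q ⇔ (q ⇔ q)) = ¬3/4 = 1/4
((((q ⇒ r) + ¬p) ⇒ ((r + p) + (r ⇒ p))) ⇔ ((r + ¬p) ⇒ (r ⇒ (q ⇒ q)))) ⇒ ¬¬(q ⇔ (q ⇔ q)) = 1 ⇒ 1/4 = 1/4
r ⇔ p = 1/4 ⇔ 1/4 = 1
¬q = ¬1/4 = 3/4
r + q = 1/4 + 1/4 = 1/4
¬q ⇔ (r + q) = 3/4 ⇔ 1/4 = 1/2
(r ⇔ p) + (¬q ⇔ (r + q)) = 1 + 1/2 = 1
r + q = 1/4 + 1/4 = 1/4
p ⇔ (r + q) = 1/4 ⇔ 1/4 = 1
((r ⇔ p) + (¬q ⇔ (r + q))) ⇔ (p ⇔ (r + q)) = 1 ⇔ 1 = 1
q + q = 1/4 + 1/4 = 1/4
(q + q) + r = 1/4 + 1/4 = 1/4
r ⇒ ((q + q) + r) = 1/4 ⇒ 1/4 = 1
p + p = 1/4 + 1/4 = 1/4
(p + p) + q = 1/4 + 1/4 = 1/4
(r ⇒ ((q + q) + r)) + ((p + p) + q) = 1 + 1/4 = 1
(((r ⇔ p) + (¬q ⇔ (r + q))) ⇔ (p ⇔ (r + q))) + ((r ⇒ ((q + q) + r)) + ((p + p) + q)) = 1 + 1 = 1
r ⇒ p = 1/4 ⇒ 1/4 = 1
¬(r ⇒ p) = ¬1 = 0
¬(r ⇒ p) ⇒ q = 0 ⇒ 1/4 = 1
r ⇔ p = 1/4 ⇔ 1/4 = 1
(r ⇔ p) ⇒ p = 1 ⇒ 1/4 = 1/4
q ⇒ p = 1/4 ⇒ 1/4 = 1
q + (q ⇒ p) = 1/4 + 1 = 1
((r ⇔ p) ⇒ p) ⇒ (q + (q ⇒ p)) = 1/4 ⇒ 1 = 1
(¬(r ⇒ p) ⇒ q) + (((r ⇔ p) ⇒ p) ⇒ (q + (q ⇒ p))) = 1 + 1 = 1
p ⇒ q = 1/4 ⇒ 1/4 = 1
r + q = 1/4 + 1/4 = 1/4
(p ⇒ q) + (r + q) = 1 + 1/4 = 1
¬((p ⇒ q) + (r + q)) = ¬1 = 0
((¬(r ⇒ p) ⇒ q) + (((r ⇔ p) ⇒ p) ⇒ (q + (q ⇒ p)))) ⇔ ¬((p ⇒ q) + (r + q)) = 1 ⇔ 0 = 0
((((r ⇔ p) + (¬q ⇔ (r + q))) ⇔ (p ⇔ (r + q))) + ((r ⇒ ((q + q) + r)) + ((p + p) + q))) ⇔ (((¬(r ⇒ p) ⇒ q) + (((r ⇔ p) ⇒ p) ⇒ (q + (q ⇒ p)))) ⇔ ¬((p ⇒ q) + (r + q))) = 1 ⇔ 0 = 0
(((((q ⇒ r) + ¬p) ⇒ ((r + p) + (r ⇒ p))) ⇔ ((r + ¬p) ⇒ (r ⇒ (q ⇒ q)))) ⇒ ¬¬(q ⇔ (q ⇔ q))) ⇒ (((((r ⇔ p) + (¬q ⇔ (r + q))) ⇔ (p ⇔ (r + q))) + ((r ⇒ ((q + q) + r)) + ((p + p) + q))) ⇔ (((¬(r ⇒ p) ⇒ q) + (((r ⇔ p) ⇒ p) ⇒ (q + (q ⇒ p)))) ⇔ ¬((p ⇒ q) + (r + q)))) = 1/4 ⇒ 0 = 3/4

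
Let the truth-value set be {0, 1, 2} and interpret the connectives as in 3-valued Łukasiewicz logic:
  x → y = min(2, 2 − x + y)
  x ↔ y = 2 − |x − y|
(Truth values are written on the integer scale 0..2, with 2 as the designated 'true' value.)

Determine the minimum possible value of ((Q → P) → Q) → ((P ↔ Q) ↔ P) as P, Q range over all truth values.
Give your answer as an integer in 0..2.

1

Take P = 0, Q = 1:
Q → P = 1 → 0 = 1
(Q → P) → Q = 1 → 1 = 2
P ↔ Q = 0 ↔ 1 = 1
(P ↔ Q) ↔ P = 1 ↔ 0 = 1
((Q → P) → Q) → ((P ↔ Q) ↔ P) = 2 → 1 = 1
No assignment yields a value below 1, so this is the minimum.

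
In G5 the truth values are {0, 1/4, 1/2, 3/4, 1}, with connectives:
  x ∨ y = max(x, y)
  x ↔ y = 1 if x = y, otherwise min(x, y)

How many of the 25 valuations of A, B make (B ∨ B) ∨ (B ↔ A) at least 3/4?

13

value 1: 9 assignments (counts)
value 3/4: 4 assignments (counts)
value 1/2: 4 assignments
value 1/4: 4 assignments
value 0: 4 assignments
So 13 of the 25 assignments meet the threshold.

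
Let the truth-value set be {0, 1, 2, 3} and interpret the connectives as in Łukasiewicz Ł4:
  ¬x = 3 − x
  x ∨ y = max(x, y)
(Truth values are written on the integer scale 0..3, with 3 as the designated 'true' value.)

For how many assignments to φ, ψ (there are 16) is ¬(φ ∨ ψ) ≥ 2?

4

φ = 0, ψ = 0 ↦ 3  ≥
φ = 0, ψ = 1 ↦ 2  ≥
φ = 0, ψ = 2 ↦ 1  <
φ = 0, ψ = 3 ↦ 0  <
φ = 1, ψ = 0 ↦ 2  ≥
φ = 1, ψ = 1 ↦ 2  ≥
φ = 1, ψ = 2 ↦ 1  <
φ = 1, ψ = 3 ↦ 0  <
φ = 2, ψ = 0 ↦ 1  <
φ = 2, ψ = 1 ↦ 1  <
φ = 2, ψ = 2 ↦ 1  <
φ = 2, ψ = 3 ↦ 0  <
φ = 3, ψ = 0 ↦ 0  <
φ = 3, ψ = 1 ↦ 0  <
φ = 3, ψ = 2 ↦ 0  <
φ = 3, ψ = 3 ↦ 0  <
So 4 of the 16 assignments meet the threshold.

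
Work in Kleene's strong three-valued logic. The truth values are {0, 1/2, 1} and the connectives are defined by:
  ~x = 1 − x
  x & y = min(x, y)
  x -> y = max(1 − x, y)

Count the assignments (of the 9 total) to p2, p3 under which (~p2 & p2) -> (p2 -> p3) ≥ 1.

p2 = 0, p3 = 0 ↦ 1  ≥
p2 = 0, p3 = 1/2 ↦ 1  ≥
p2 = 0, p3 = 1 ↦ 1  ≥
p2 = 1/2, p3 = 0 ↦ 1/2  <
p2 = 1/2, p3 = 1/2 ↦ 1/2  <
p2 = 1/2, p3 = 1 ↦ 1  ≥
p2 = 1, p3 = 0 ↦ 1  ≥
p2 = 1, p3 = 1/2 ↦ 1  ≥
p2 = 1, p3 = 1 ↦ 1  ≥
So 7 of the 9 assignments meet the threshold.

7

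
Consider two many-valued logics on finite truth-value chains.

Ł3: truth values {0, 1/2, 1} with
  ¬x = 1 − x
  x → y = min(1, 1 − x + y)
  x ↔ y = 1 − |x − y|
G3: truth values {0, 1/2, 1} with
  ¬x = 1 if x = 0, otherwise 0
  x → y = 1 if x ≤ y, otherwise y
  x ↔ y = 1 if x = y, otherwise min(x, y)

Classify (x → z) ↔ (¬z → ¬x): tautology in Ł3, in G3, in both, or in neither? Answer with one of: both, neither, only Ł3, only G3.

only Ł3

In Ł3: every assignment gives 1 — tautology.
In G3: at x = 1, z = 1/2 the value is 1/2 — not a tautology.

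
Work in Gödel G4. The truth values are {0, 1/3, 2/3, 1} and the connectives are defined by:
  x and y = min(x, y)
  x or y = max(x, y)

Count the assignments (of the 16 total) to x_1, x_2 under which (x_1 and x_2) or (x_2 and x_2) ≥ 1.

4

x_1 = 0, x_2 = 0 ↦ 0  <
x_1 = 0, x_2 = 1/3 ↦ 1/3  <
x_1 = 0, x_2 = 2/3 ↦ 2/3  <
x_1 = 0, x_2 = 1 ↦ 1  ≥
x_1 = 1/3, x_2 = 0 ↦ 0  <
x_1 = 1/3, x_2 = 1/3 ↦ 1/3  <
x_1 = 1/3, x_2 = 2/3 ↦ 2/3  <
x_1 = 1/3, x_2 = 1 ↦ 1  ≥
x_1 = 2/3, x_2 = 0 ↦ 0  <
x_1 = 2/3, x_2 = 1/3 ↦ 1/3  <
x_1 = 2/3, x_2 = 2/3 ↦ 2/3  <
x_1 = 2/3, x_2 = 1 ↦ 1  ≥
x_1 = 1, x_2 = 0 ↦ 0  <
x_1 = 1, x_2 = 1/3 ↦ 1/3  <
x_1 = 1, x_2 = 2/3 ↦ 2/3  <
x_1 = 1, x_2 = 1 ↦ 1  ≥
So 4 of the 16 assignments meet the threshold.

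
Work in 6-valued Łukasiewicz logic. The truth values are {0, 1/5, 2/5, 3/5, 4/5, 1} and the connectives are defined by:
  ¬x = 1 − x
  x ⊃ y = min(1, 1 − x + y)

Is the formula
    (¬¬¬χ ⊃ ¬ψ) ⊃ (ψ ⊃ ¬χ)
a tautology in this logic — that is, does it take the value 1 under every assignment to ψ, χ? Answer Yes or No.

No

Counterexample: take ψ = 1/5, χ = 1.
¬χ = ¬1 = 0
¬¬χ = ¬0 = 1
¬¬¬χ = ¬1 = 0
¬ψ = ¬1/5 = 4/5
¬¬¬χ ⊃ ¬ψ = 0 ⊃ 4/5 = 1
¬χ = ¬1 = 0
ψ ⊃ ¬χ = 1/5 ⊃ 0 = 4/5
(¬¬¬χ ⊃ ¬ψ) ⊃ (ψ ⊃ ¬χ) = 1 ⊃ 4/5 = 4/5
This gives 4/5 ≠ 1.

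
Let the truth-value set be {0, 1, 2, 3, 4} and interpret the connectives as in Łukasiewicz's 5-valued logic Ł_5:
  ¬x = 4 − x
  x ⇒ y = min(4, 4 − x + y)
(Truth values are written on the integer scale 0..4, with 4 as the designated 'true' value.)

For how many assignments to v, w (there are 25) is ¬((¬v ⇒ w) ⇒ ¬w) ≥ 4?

5

value 4: 5 assignments (counts)
value 3: 4 assignments
value 2: 4 assignments
value 1: 3 assignments
value 0: 9 assignments
So 5 of the 25 assignments meet the threshold.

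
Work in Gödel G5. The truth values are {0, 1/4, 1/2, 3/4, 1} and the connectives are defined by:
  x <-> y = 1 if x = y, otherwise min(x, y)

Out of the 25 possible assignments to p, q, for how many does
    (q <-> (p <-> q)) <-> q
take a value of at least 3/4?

value 1: 5 assignments (counts)
value 3/4: 2 assignments (counts)
value 1/2: 4 assignments
value 1/4: 6 assignments
value 0: 8 assignments
So 7 of the 25 assignments meet the threshold.

7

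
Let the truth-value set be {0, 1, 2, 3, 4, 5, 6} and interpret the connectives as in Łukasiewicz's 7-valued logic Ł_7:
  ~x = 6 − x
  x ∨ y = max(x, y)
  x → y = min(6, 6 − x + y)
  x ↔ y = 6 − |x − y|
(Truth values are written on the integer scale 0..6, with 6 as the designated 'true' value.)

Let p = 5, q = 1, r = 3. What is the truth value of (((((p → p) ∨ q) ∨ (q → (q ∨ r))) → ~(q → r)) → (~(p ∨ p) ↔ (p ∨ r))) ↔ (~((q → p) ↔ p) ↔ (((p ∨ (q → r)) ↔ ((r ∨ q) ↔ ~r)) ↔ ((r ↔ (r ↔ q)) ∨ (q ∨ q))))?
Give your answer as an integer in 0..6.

p → p = 5 → 5 = 6
(p → p) ∨ q = 6 ∨ 1 = 6
q ∨ r = 1 ∨ 3 = 3
q → (q ∨ r) = 1 → 3 = 6
((p → p) ∨ q) ∨ (q → (q ∨ r)) = 6 ∨ 6 = 6
q → r = 1 → 3 = 6
~(q → r) = ~6 = 0
(((p → p) ∨ q) ∨ (q → (q ∨ r))) → ~(q → r) = 6 → 0 = 0
p ∨ p = 5 ∨ 5 = 5
~(p ∨ p) = ~5 = 1
p ∨ r = 5 ∨ 3 = 5
~(p ∨ p) ↔ (p ∨ r) = 1 ↔ 5 = 2
((((p → p) ∨ q) ∨ (q → (q ∨ r))) → ~(q → r)) → (~(p ∨ p) ↔ (p ∨ r)) = 0 → 2 = 6
q → p = 1 → 5 = 6
(q → p) ↔ p = 6 ↔ 5 = 5
~((q → p) ↔ p) = ~5 = 1
q → r = 1 → 3 = 6
p ∨ (q → r) = 5 ∨ 6 = 6
r ∨ q = 3 ∨ 1 = 3
~r = ~3 = 3
(r ∨ q) ↔ ~r = 3 ↔ 3 = 6
(p ∨ (q → r)) ↔ ((r ∨ q) ↔ ~r) = 6 ↔ 6 = 6
r ↔ q = 3 ↔ 1 = 4
r ↔ (r ↔ q) = 3 ↔ 4 = 5
q ∨ q = 1 ∨ 1 = 1
(r ↔ (r ↔ q)) ∨ (q ∨ q) = 5 ∨ 1 = 5
((p ∨ (q → r)) ↔ ((r ∨ q) ↔ ~r)) ↔ ((r ↔ (r ↔ q)) ∨ (q ∨ q)) = 6 ↔ 5 = 5
~((q → p) ↔ p) ↔ (((p ∨ (q → r)) ↔ ((r ∨ q) ↔ ~r)) ↔ ((r ↔ (r ↔ q)) ∨ (q ∨ q))) = 1 ↔ 5 = 2
(((((p → p) ∨ q) ∨ (q → (q ∨ r))) → ~(q → r)) → (~(p ∨ p) ↔ (p ∨ r))) ↔ (~((q → p) ↔ p) ↔ (((p ∨ (q → r)) ↔ ((r ∨ q) ↔ ~r)) ↔ ((r ↔ (r ↔ q)) ∨ (q ∨ q)))) = 6 ↔ 2 = 2

2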